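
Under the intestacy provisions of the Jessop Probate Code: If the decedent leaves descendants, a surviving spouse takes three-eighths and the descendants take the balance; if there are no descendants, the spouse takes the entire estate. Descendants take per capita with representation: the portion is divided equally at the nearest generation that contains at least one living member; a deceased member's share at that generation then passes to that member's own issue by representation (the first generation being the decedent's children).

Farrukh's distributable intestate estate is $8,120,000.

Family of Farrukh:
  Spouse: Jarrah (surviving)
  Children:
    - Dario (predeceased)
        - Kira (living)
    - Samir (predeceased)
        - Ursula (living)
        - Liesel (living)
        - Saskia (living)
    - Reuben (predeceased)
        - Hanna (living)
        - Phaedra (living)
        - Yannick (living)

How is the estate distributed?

Jarrah: $3,045,000; Kira: $725,000; Ursula: $725,000; Liesel: $725,000; Saskia: $725,000; Hanna: $725,000; Phaedra: $725,000; Yannick: $725,000

Jarrah takes three-eighths of $8,120,000 = $3,045,000. The remaining $5,075,000 passes to the descendants.
No child survives, so the initial division is made at the grandchildren's generation.
The descendants' portion ($5,075,000) is divided into 7 shares of $725,000: Kira, Ursula, Liesel, Saskia, Hanna, Phaedra, and Yannick each take $725,000.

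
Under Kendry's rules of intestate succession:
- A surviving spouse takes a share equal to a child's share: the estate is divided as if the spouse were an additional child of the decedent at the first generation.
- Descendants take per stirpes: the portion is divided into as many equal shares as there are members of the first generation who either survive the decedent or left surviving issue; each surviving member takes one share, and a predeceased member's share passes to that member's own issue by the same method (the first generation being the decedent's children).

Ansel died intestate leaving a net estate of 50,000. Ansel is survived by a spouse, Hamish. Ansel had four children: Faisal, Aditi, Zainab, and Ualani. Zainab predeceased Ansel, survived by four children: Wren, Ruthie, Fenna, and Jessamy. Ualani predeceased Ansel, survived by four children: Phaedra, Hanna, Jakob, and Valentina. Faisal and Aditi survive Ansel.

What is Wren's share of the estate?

The spouse counts as an additional share at the children's level, so there are 5 primary shares of 10,000. Hamish takes one such share (10,000).
The children's combined portion (40,000) is divided into 4 shares of 10,000: Faisal and Aditi each take 10,000; Zainab's 10,000 share passes to Zainab's issue; Ualani's 10,000 share passes to Ualani's issue.
Zainab's share (10,000) is divided into 4 shares of 2,500: Wren, Ruthie, Fenna, and Jessamy each take 2,500.
Ualani's share (10,000) is divided into 4 shares of 2,500: Phaedra, Hanna, Jakob, and Valentina each take 2,500.

Wren receives 2,500.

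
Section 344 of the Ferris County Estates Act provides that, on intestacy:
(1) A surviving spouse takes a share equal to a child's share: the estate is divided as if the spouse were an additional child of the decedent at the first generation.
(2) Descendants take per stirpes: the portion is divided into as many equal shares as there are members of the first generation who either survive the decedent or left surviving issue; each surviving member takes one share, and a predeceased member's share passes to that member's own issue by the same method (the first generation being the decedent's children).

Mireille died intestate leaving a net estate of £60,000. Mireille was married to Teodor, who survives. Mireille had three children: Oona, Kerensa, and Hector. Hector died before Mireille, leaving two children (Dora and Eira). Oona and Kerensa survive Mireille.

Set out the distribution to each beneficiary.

The spouse counts as an additional share at the children's level, so there are 4 primary shares of £15,000. Teodor takes one such share (£15,000).
The children's combined portion (£45,000) is divided into 3 shares of £15,000: Oona and Kerensa each take £15,000; Hector's £15,000 share passes to Hector's issue.
Hector's share (£15,000) is divided into 2 shares of £7,500: Dora and Eira each take £7,500.

Teodor: £15,000; Oona: £15,000; Kerensa: £15,000; Dora: £7,500; Eira: £7,500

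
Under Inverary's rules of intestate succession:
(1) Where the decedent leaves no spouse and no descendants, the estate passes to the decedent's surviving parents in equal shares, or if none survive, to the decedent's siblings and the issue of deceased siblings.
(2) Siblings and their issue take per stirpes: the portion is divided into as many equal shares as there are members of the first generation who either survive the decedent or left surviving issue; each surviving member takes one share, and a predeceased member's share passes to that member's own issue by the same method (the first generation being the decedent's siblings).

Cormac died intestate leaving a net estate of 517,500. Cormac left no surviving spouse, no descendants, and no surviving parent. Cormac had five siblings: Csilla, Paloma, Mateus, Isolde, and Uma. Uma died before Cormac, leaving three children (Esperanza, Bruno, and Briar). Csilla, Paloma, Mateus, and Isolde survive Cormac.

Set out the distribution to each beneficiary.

The entire 517,500 passes to the siblings and their issue.
That amount (517,500) is divided into 5 shares of 103,500: Csilla, Paloma, Mateus, and Isolde each take 103,500; Uma's 103,500 share passes to Uma's issue.
Uma's share (103,500) is divided into 3 shares of 34,500: Esperanza, Bruno, and Briar each take 34,500.

Csilla: 103,500; Paloma: 103,500; Mateus: 103,500; Isolde: 103,500; Esperanza: 34,500; Bruno: 34,500; Briar: 34,500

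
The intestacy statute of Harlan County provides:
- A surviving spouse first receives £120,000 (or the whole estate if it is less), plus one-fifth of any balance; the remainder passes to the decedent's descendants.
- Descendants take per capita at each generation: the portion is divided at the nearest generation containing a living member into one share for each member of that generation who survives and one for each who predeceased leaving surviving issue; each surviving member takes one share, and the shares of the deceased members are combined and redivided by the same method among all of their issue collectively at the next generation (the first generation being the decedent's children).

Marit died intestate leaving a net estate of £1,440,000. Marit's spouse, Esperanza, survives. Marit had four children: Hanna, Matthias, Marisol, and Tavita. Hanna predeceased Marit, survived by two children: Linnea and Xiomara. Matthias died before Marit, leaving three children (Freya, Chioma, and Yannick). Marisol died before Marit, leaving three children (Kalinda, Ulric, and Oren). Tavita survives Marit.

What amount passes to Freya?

Freya receives £99,000.

Esperanza first takes £120,000, leaving a balance of £1,320,000. Esperanza then takes one-fifth of the balance (£264,000), for a total of £384,000. The remaining £1,056,000 passes to the descendants.
The descendants' portion (£1,056,000) is divided at the children's generation into 4 shares of £264,000. Tavita takes £264,000. The 3 shares of the deceased (Hanna, Matthias, and Marisol) are combined into a pool of £792,000.
That pool (£792,000) is divided at the grandchildren's generation equally among Linnea, Xiomara, Freya, Chioma, Yannick, Kalinda, Ulric, and Oren: £99,000 each.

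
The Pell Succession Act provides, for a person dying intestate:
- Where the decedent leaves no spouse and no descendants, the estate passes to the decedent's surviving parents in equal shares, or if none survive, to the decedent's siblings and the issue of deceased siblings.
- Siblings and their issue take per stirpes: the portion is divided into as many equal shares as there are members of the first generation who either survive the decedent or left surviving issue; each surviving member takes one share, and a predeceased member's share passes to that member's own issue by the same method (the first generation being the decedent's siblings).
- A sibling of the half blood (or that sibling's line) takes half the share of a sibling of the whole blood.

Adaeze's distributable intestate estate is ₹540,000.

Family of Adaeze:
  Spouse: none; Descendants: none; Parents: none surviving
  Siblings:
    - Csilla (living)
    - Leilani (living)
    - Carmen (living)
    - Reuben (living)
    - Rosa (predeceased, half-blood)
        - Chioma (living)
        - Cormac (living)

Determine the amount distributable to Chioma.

The entire ₹540,000 passes to the siblings and their issue.
Counting each half-blood sibling's line as half a unit, there are 9/2 units in ₹540,000, so one unit is ₹120,000. Whole-blood lines (Csilla, Leilani, Carmen, and Reuben) take ₹120,000 each; half-blood lines (Rosa) take ₹60,000 each.
Rosa's share (₹60,000) is divided into 2 shares of ₹30,000: Chioma and Cormac each take ₹30,000.

Chioma receives ₹30,000.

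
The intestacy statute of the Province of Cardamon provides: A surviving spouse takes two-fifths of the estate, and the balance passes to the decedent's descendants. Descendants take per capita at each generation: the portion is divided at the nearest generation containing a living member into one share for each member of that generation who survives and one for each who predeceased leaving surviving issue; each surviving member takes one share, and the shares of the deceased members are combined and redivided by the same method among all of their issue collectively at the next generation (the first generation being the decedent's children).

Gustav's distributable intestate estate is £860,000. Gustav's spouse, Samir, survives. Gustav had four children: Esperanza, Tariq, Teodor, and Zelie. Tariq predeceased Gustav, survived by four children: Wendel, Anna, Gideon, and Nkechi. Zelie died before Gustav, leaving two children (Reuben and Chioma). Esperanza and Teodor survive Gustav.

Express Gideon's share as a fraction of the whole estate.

Samir takes two-fifths of £860,000 = £344,000. The remaining £516,000 passes to the descendants.
The descendants' portion (£516,000) is divided at the children's generation into 4 shares of £129,000. Esperanza and Teodor each take £129,000. The 2 shares of the deceased (Tariq and Zelie) are combined into a pool of £258,000.
That pool (£258,000) is divided at the grandchildren's generation equally among Wendel, Anna, Gideon, Nkechi, Reuben, and Chioma: £43,000 each.

Gideon receives 1/20 of the estate.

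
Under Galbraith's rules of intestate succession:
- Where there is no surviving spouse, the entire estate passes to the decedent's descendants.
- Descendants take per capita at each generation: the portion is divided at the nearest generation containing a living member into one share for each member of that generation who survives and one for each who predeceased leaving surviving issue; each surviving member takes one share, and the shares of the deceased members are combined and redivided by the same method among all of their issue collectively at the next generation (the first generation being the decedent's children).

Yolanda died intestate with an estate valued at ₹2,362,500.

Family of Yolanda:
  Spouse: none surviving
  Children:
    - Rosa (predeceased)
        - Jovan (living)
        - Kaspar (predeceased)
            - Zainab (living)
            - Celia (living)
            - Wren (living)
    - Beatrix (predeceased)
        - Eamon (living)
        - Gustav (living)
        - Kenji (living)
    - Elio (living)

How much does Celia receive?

Celia receives ₹105,000.

The entire ₹2,362,500 passes to the descendants.
That amount (₹2,362,500) is divided at the children's generation into 3 shares of ₹787,500. Elio takes ₹787,500. The 2 shares of the deceased (Rosa and Beatrix) are combined into a pool of ₹1,575,000.
That pool (₹1,575,000) is divided at the grandchildren's generation into 5 shares of ₹315,000. Jovan, Eamon, Gustav, and Kenji each take ₹315,000. The remaining share for the deceased Kaspar (₹315,000) is carried to the next generation.
That pool (₹315,000) is divided at the great-grandchildren's generation equally among Zainab, Celia, and Wren: ₹105,000 each.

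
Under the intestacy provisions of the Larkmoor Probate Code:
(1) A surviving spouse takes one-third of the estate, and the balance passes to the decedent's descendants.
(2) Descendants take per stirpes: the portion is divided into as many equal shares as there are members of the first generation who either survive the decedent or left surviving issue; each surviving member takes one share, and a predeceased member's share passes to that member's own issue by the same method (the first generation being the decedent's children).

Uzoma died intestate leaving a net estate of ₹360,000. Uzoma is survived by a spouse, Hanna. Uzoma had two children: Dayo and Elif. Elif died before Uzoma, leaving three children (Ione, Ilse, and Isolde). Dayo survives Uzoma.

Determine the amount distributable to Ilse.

Hanna takes one-third of ₹360,000 = ₹120,000. The remaining ₹240,000 passes to the descendants.
The descendants' portion (₹240,000) is divided into 2 shares of ₹120,000: Dayo takes ₹120,000; Elif's ₹120,000 share passes to Elif's issue.
Elif's share (₹120,000) is divided into 3 shares of ₹40,000: Ione, Ilse, and Isolde each take ₹40,000.

Ilse receives ₹40,000.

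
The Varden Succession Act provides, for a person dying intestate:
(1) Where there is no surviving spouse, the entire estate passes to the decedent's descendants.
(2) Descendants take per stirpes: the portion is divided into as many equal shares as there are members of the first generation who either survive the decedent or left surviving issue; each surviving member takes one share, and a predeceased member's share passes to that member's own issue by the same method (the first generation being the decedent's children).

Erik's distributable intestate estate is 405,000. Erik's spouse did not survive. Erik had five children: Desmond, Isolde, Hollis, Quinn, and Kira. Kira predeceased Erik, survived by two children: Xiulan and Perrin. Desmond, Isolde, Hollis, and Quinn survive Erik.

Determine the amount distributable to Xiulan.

Xiulan receives 40,500.

The entire 405,000 passes to the descendants.
That amount (405,000) is divided into 5 shares of 81,000: Desmond, Isolde, Hollis, and Quinn each take 81,000; Kira's 81,000 share passes to Kira's issue.
Kira's share (81,000) is divided into 2 shares of 40,500: Xiulan and Perrin each take 40,500.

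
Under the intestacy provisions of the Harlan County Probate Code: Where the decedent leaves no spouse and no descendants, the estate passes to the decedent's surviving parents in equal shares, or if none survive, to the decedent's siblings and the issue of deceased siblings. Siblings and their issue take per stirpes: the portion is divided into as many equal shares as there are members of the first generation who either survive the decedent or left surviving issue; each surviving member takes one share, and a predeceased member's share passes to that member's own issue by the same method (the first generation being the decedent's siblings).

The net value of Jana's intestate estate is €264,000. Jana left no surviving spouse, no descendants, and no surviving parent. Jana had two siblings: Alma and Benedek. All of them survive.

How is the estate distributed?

Alma: €132,000; Benedek: €132,000

The entire €264,000 passes to the siblings and their issue.
That amount (€264,000) is divided into 2 shares of €132,000: Alma and Benedek each take €132,000.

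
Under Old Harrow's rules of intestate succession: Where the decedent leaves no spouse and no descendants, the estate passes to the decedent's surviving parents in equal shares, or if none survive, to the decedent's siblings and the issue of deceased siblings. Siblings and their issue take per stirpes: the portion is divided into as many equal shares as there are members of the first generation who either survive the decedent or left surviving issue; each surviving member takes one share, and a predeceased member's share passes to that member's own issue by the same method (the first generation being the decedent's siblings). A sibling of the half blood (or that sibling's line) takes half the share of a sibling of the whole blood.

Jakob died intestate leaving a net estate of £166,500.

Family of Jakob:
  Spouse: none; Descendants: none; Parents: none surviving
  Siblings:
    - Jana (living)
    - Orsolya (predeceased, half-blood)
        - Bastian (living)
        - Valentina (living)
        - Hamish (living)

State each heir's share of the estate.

The entire £166,500 passes to the siblings and their issue.
Counting each half-blood sibling's line as half a unit, there are 3/2 units in £166,500, so one unit is £111,000. Whole-blood lines (Jana) take £111,000 each; half-blood lines (Orsolya) take £55,500 each.
Orsolya's share (£55,500) is divided into 3 shares of £18,500: Bastian, Valentina, and Hamish each take £18,500.

Jana: £111,000; Bastian: £18,500; Valentina: £18,500; Hamish: £18,500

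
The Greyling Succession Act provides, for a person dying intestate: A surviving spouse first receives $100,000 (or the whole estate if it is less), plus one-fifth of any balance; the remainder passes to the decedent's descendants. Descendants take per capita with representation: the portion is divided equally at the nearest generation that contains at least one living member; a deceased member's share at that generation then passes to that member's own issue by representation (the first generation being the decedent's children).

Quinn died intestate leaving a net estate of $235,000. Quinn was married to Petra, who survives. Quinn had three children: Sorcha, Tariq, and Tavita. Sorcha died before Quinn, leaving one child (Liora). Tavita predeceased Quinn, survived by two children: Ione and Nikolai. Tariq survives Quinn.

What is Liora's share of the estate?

Petra first takes $100,000, leaving a balance of $135,000. Petra then takes one-fifth of the balance ($27,000), for a total of $127,000. The remaining $108,000 passes to the descendants.
The descendants' portion ($108,000) is divided into 3 shares of $36,000: Tariq takes $36,000; Sorcha's $36,000 share passes to Sorcha's issue; Tavita's $36,000 share passes to Tavita's issue.
Sorcha's share ($36,000) passes entirely to Liora.
Tavita's share ($36,000) is divided into 2 shares of $18,000: Ione and Nikolai each take $18,000.

Liora receives $36,000.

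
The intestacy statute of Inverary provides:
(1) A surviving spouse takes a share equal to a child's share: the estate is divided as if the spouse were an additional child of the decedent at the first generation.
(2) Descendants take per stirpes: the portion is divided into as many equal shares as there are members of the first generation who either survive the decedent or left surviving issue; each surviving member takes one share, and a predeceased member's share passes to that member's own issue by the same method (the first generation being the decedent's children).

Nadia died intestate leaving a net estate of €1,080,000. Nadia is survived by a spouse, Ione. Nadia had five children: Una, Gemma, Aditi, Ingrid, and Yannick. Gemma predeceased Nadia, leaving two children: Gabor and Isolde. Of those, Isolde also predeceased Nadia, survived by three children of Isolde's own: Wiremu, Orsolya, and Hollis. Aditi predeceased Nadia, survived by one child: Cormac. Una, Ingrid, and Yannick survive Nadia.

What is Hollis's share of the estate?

Hollis receives €30,000.

The spouse counts as an additional share at the children's level, so there are 6 primary shares of €180,000. Ione takes one such share (€180,000).
The children's combined portion (€900,000) is divided into 5 shares of €180,000: Una, Ingrid, and Yannick each take €180,000; Gemma's €180,000 share passes to Gemma's issue; Aditi's €180,000 share passes to Aditi's issue.
Gemma's share (€180,000) is divided into 2 shares of €90,000: Gabor takes €90,000; Isolde's €90,000 share passes to Isolde's issue.
Isolde's share (€90,000) is divided into 3 shares of €30,000: Wiremu, Orsolya, and Hollis each take €30,000.
Aditi's share (€180,000) passes entirely to Cormac.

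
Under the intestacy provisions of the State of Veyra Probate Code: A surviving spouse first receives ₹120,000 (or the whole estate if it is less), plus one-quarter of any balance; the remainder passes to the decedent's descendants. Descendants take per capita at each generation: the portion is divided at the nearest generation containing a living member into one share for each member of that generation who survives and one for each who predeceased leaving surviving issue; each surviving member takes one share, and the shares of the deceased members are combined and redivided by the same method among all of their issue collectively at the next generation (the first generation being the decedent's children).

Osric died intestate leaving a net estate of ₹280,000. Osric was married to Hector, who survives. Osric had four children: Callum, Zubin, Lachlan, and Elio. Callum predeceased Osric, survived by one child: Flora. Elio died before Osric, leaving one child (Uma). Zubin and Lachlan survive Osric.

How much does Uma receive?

Uma receives ₹30,000.

Hector first takes ₹120,000, leaving a balance of ₹160,000. Hector then takes one-quarter of the balance (₹40,000), for a total of ₹160,000. The remaining ₹120,000 passes to the descendants.
The descendants' portion (₹120,000) is divided at the children's generation into 4 shares of ₹30,000. Zubin and Lachlan each take ₹30,000. The 2 shares of the deceased (Callum and Elio) are combined into a pool of ₹60,000.
That pool (₹60,000) is divided at the grandchildren's generation equally among Flora and Uma: ₹30,000 each.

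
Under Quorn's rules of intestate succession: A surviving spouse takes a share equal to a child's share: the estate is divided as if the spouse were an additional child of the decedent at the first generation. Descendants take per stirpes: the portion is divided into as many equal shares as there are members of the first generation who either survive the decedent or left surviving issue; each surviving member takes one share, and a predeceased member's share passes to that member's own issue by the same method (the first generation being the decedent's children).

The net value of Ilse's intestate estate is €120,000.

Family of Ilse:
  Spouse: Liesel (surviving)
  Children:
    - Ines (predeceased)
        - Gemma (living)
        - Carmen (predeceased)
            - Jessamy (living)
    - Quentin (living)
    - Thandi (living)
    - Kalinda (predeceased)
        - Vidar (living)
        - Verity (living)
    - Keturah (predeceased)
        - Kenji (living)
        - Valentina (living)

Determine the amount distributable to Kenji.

The spouse counts as an additional share at the children's level, so there are 6 primary shares of €20,000. Liesel takes one such share (€20,000).
The children's combined portion (€100,000) is divided into 5 shares of €20,000: Quentin and Thandi each take €20,000; Ines's €20,000 share passes to Ines's issue; Kalinda's €20,000 share passes to Kalinda's issue; Keturah's €20,000 share passes to Keturah's issue.
Ines's share (€20,000) is divided into 2 shares of €10,000: Gemma takes €10,000; Carmen's €10,000 share passes to Carmen's issue.
Carmen's share (€10,000) passes entirely to Jessamy.
Kalinda's share (€20,000) is divided into 2 shares of €10,000: Vidar and Verity each take €10,000.
Keturah's share (€20,000) is divided into 2 shares of €10,000: Kenji and Valentina each take €10,000.

Kenji receives €10,000.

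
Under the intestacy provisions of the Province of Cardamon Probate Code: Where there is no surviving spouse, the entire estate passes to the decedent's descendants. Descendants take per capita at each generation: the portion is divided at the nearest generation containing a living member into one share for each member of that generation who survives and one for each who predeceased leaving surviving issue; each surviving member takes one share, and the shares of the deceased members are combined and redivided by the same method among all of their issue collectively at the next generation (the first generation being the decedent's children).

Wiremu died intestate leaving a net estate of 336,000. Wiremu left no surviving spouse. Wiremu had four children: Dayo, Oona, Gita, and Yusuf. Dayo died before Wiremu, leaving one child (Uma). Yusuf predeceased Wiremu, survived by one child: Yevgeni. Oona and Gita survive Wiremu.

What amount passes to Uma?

Uma receives 84,000.

The entire 336,000 passes to the descendants.
That amount (336,000) is divided at the children's generation into 4 shares of 84,000. Oona and Gita each take 84,000. The 2 shares of the deceased (Dayo and Yusuf) are combined into a pool of 168,000.
That pool (168,000) is divided at the grandchildren's generation equally among Uma and Yevgeni: 84,000 each.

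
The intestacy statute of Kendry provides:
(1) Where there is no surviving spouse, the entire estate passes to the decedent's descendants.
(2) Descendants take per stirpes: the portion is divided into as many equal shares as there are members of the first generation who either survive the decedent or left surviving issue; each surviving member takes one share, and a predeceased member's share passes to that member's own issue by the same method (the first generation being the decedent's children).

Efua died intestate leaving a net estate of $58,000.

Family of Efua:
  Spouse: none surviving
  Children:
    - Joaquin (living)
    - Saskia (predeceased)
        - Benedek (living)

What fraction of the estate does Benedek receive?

Benedek receives 1/2 of the estate.

The entire $58,000 passes to the descendants.
That amount ($58,000) is divided into 2 shares of $29,000: Joaquin takes $29,000; Saskia's $29,000 share passes to Saskia's issue.
Saskia's share ($29,000) passes entirely to Benedek.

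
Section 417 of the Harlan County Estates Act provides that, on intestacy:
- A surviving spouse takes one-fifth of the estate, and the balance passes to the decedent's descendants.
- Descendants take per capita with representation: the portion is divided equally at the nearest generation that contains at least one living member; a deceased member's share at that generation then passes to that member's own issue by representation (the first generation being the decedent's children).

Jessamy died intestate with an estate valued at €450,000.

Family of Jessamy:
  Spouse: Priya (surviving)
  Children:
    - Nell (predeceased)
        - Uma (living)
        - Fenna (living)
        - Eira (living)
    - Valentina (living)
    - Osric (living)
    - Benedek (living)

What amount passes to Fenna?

Priya takes one-fifth of €450,000 = €90,000. The remaining €360,000 passes to the descendants.
The descendants' portion (€360,000) is divided into 4 shares of €90,000: Valentina, Osric, and Benedek each take €90,000; Nell's €90,000 share passes to Nell's issue.
Nell's share (€90,000) is divided into 3 shares of €30,000: Uma, Fenna, and Eira each take €30,000.

Fenna receives €30,000.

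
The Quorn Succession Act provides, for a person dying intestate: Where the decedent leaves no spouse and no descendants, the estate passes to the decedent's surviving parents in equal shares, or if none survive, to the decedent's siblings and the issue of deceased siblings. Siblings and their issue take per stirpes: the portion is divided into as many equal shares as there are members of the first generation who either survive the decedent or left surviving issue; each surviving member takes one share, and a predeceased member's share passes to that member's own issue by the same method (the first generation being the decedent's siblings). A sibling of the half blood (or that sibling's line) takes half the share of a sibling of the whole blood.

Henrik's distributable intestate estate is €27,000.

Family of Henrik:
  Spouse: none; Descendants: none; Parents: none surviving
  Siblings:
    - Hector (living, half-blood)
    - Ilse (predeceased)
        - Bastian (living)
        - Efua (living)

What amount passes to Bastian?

The entire €27,000 passes to the siblings and their issue.
Counting each half-blood sibling's line as half a unit, there are 3/2 units in €27,000, so one unit is €18,000. Whole-blood lines (Ilse) take €18,000 each; half-blood lines (Hector) take €9,000 each.
Ilse's share (€18,000) is divided into 2 shares of €9,000: Bastian and Efua each take €9,000.

Bastian receives €9,000.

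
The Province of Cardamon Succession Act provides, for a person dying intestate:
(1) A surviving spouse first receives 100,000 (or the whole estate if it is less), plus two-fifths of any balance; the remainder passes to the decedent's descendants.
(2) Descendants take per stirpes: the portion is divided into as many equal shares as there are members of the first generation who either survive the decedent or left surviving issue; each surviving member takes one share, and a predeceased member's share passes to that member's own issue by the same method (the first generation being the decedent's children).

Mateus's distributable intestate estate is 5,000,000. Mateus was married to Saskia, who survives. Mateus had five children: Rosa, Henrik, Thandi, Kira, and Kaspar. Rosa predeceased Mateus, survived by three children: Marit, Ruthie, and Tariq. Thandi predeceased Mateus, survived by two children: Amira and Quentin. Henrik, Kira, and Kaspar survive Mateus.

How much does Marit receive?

Saskia first takes 100,000, leaving a balance of 4,900,000. Saskia then takes two-fifths of the balance (1,960,000), for a total of 2,060,000. The remaining 2,940,000 passes to the descendants.
The descendants' portion (2,940,000) is divided into 5 shares of 588,000: Henrik, Kira, and Kaspar each take 588,000; Rosa's 588,000 share passes to Rosa's issue; Thandi's 588,000 share passes to Thandi's issue.
Rosa's share (588,000) is divided into 3 shares of 196,000: Marit, Ruthie, and Tariq each take 196,000.
Thandi's share (588,000) is divided into 2 shares of 294,000: Amira and Quentin each take 294,000.

Marit receives 196,000.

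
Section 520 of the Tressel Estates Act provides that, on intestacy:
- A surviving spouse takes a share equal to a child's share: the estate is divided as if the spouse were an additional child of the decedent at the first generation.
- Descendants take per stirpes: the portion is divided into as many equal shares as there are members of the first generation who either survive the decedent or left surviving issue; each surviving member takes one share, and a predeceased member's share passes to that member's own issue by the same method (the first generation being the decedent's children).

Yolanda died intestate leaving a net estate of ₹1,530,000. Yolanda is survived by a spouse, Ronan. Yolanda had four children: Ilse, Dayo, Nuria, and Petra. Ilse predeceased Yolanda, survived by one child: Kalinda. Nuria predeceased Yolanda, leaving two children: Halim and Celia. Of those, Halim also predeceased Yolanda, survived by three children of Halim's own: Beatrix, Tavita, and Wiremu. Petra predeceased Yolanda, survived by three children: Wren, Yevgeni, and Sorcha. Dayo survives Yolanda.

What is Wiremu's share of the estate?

The spouse counts as an additional share at the children's level, so there are 5 primary shares of ₹306,000. Ronan takes one such share (₹306,000).
The children's combined portion (₹1,224,000) is divided into 4 shares of ₹306,000: Dayo takes ₹306,000; Ilse's ₹306,000 share passes to Ilse's issue; Nuria's ₹306,000 share passes to Nuria's issue; Petra's ₹306,000 share passes to Petra's issue.
Ilse's share (₹306,000) passes entirely to Kalinda.
Nuria's share (₹306,000) is divided into 2 shares of ₹153,000: Celia takes ₹153,000; Halim's ₹153,000 share passes to Halim's issue.
Halim's share (₹153,000) is divided into 3 shares of ₹51,000: Beatrix, Tavita, and Wiremu each take ₹51,000.
Petra's share (₹306,000) is divided into 3 shares of ₹102,000: Wren, Yevgeni, and Sorcha each take ₹102,000.

Wiremu receives ₹51,000.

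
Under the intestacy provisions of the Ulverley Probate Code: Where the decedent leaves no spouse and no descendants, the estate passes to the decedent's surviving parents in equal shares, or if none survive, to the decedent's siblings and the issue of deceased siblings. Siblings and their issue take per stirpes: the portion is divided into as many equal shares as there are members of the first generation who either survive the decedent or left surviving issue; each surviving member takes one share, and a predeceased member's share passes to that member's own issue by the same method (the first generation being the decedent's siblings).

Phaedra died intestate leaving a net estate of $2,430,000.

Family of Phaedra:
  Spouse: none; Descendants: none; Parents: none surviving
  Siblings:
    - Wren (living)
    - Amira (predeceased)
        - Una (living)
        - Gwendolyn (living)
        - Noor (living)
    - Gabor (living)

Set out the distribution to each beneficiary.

Wren: $810,000; Una: $270,000; Gwendolyn: $270,000; Noor: $270,000; Gabor: $810,000

The entire $2,430,000 passes to the siblings and their issue.
That amount ($2,430,000) is divided into 3 shares of $810,000: Wren and Gabor each take $810,000; Amira's $810,000 share passes to Amira's issue.
Amira's share ($810,000) is divided into 3 shares of $270,000: Una, Gwendolyn, and Noor each take $270,000.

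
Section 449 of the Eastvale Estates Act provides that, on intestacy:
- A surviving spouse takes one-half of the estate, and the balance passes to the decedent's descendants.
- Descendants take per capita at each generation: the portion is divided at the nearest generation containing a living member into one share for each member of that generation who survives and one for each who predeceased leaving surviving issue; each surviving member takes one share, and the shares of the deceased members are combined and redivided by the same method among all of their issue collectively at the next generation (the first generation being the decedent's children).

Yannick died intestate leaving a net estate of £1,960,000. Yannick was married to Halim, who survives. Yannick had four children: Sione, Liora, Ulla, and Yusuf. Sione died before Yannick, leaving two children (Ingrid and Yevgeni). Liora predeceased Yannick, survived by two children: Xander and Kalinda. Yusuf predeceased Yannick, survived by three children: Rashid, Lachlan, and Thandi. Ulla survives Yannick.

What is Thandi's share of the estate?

Halim takes one-half of £1,960,000 = £980,000. The remaining £980,000 passes to the descendants.
The descendants' portion (£980,000) is divided at the children's generation into 4 shares of £245,000. Ulla takes £245,000. The 3 shares of the deceased (Sione, Liora, and Yusuf) are combined into a pool of £735,000.
That pool (£735,000) is divided at the grandchildren's generation equally among Ingrid, Yevgeni, Xander, Kalinda, Rashid, Lachlan, and Thandi: £105,000 each.

Thandi receives £105,000.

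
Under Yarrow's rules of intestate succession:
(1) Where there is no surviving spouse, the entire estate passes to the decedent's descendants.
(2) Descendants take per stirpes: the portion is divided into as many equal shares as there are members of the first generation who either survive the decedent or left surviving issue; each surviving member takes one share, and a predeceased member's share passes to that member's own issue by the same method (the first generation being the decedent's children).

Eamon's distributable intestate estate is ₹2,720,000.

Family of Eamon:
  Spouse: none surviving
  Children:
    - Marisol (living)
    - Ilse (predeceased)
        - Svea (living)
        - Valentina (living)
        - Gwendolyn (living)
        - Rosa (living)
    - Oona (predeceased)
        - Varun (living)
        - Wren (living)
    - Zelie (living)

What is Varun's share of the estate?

The entire ₹2,720,000 passes to the descendants.
That amount (₹2,720,000) is divided into 4 shares of ₹680,000: Marisol and Zelie each take ₹680,000; Ilse's ₹680,000 share passes to Ilse's issue; Oona's ₹680,000 share passes to Oona's issue.
Ilse's share (₹680,000) is divided into 4 shares of ₹170,000: Svea, Valentina, Gwendolyn, and Rosa each take ₹170,000.
Oona's share (₹680,000) is divided into 2 shares of ₹340,000: Varun and Wren each take ₹340,000.

Varun receives ₹340,000.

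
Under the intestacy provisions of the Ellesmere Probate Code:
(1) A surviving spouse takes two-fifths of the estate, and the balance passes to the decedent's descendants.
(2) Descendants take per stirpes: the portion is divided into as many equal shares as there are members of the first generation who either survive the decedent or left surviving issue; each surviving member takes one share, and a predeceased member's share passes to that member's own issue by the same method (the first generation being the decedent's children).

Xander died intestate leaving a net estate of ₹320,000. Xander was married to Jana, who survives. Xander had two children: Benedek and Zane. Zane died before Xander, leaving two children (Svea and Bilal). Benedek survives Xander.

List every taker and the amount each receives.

Jana takes two-fifths of ₹320,000 = ₹128,000. The remaining ₹192,000 passes to the descendants.
The descendants' portion (₹192,000) is divided into 2 shares of ₹96,000: Benedek takes ₹96,000; Zane's ₹96,000 share passes to Zane's issue.
Zane's share (₹96,000) is divided into 2 shares of ₹48,000: Svea and Bilal each take ₹48,000.

Jana: ₹128,000; Benedek: ₹96,000; Svea: ₹48,000; Bilal: ₹48,000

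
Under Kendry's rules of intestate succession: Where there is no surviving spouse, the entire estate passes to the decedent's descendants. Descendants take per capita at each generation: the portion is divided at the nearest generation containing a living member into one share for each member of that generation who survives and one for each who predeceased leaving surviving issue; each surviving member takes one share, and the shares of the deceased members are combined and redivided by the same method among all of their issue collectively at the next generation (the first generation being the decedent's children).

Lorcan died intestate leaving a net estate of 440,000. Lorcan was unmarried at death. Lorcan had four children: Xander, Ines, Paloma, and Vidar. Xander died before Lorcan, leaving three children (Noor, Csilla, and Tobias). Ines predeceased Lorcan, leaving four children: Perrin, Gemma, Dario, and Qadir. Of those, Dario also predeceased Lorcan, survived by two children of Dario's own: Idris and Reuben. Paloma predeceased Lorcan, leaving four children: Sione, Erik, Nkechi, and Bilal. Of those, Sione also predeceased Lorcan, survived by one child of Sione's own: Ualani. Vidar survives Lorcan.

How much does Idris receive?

The entire 440,000 passes to the descendants.
That amount (440,000) is divided at the children's generation into 4 shares of 110,000. Vidar takes 110,000. The 3 shares of the deceased (Xander, Ines, and Paloma) are combined into a pool of 330,000.
That pool (330,000) is divided at the grandchildren's generation into 11 shares of 30,000. Noor, Csilla, Tobias, Perrin, Gemma, Qadir, Erik, Nkechi, and Bilal each take 30,000. The 2 shares of the deceased (Dario and Sione) are combined into a pool of 60,000.
That pool (60,000) is divided at the great-grandchildren's generation equally among Idris, Reuben, and Ualani: 20,000 each.

Idris receives 20,000.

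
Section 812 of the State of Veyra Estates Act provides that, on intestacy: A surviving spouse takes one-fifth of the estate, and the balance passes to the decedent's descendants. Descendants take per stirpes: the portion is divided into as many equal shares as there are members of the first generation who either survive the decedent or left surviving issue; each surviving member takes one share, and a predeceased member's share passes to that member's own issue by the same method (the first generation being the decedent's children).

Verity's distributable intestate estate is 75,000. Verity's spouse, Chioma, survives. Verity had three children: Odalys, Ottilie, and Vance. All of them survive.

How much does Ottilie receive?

Chioma takes one-fifth of 75,000 = 15,000. The remaining 60,000 passes to the descendants.
The descendants' portion (60,000) is divided into 3 shares of 20,000: Odalys, Ottilie, and Vance each take 20,000.

Ottilie receives 20,000.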